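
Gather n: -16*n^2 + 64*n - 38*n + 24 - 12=-16*n^2 + 26*n + 12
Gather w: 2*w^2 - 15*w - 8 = 2*w^2 - 15*w - 8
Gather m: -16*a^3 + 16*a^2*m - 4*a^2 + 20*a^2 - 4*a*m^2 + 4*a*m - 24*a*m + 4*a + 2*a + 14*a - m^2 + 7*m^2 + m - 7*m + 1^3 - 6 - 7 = -16*a^3 + 16*a^2 + 20*a + m^2*(6 - 4*a) + m*(16*a^2 - 20*a - 6) - 12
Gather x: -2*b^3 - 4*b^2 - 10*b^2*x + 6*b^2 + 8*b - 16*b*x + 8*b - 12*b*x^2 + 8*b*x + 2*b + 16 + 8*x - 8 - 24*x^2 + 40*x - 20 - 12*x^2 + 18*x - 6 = -2*b^3 + 2*b^2 + 18*b + x^2*(-12*b - 36) + x*(-10*b^2 - 8*b + 66) - 18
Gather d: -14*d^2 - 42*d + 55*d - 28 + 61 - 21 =-14*d^2 + 13*d + 12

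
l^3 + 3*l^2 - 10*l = l*(l - 2)*(l + 5)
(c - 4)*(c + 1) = c^2 - 3*c - 4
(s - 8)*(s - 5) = s^2 - 13*s + 40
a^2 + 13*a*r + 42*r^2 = (a + 6*r)*(a + 7*r)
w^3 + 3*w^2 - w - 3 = (w - 1)*(w + 1)*(w + 3)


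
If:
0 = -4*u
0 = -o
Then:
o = 0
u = 0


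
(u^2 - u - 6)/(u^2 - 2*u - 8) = (u - 3)/(u - 4)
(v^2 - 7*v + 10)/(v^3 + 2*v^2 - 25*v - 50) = (v - 2)/(v^2 + 7*v + 10)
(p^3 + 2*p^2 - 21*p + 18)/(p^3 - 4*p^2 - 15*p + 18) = (p^2 + 3*p - 18)/(p^2 - 3*p - 18)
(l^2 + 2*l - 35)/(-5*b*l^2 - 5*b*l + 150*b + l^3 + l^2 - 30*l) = (-l - 7)/(5*b*l + 30*b - l^2 - 6*l)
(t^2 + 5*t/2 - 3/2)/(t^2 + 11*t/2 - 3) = (t + 3)/(t + 6)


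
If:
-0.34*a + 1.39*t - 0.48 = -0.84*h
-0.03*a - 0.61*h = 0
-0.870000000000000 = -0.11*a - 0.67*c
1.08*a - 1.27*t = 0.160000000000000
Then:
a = 0.82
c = 1.16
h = -0.04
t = 0.57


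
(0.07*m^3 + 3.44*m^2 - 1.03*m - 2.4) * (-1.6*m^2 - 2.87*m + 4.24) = -0.112*m^5 - 5.7049*m^4 - 7.928*m^3 + 21.3817*m^2 + 2.5208*m - 10.176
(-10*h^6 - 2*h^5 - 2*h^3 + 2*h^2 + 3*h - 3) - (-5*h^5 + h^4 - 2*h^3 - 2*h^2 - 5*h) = -10*h^6 + 3*h^5 - h^4 + 4*h^2 + 8*h - 3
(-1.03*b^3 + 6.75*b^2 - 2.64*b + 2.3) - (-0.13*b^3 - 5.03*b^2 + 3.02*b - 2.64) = -0.9*b^3 + 11.78*b^2 - 5.66*b + 4.94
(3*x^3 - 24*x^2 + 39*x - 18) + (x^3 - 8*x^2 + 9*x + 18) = 4*x^3 - 32*x^2 + 48*x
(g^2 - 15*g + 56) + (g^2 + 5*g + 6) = 2*g^2 - 10*g + 62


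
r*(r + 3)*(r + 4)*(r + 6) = r^4 + 13*r^3 + 54*r^2 + 72*r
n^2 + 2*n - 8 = (n - 2)*(n + 4)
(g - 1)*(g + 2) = g^2 + g - 2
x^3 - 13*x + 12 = (x - 3)*(x - 1)*(x + 4)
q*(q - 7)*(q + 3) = q^3 - 4*q^2 - 21*q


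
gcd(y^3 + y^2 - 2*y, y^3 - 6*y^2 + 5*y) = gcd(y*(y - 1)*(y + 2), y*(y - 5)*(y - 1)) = y^2 - y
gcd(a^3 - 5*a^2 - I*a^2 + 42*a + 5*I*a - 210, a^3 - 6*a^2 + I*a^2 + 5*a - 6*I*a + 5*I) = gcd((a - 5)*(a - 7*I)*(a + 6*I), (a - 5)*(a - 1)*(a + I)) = a - 5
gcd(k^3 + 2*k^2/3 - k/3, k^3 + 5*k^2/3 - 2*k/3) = k^2 - k/3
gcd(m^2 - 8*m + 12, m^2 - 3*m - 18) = m - 6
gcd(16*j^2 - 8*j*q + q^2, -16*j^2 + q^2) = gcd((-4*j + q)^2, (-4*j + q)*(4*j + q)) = -4*j + q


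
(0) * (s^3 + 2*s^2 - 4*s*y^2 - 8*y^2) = 0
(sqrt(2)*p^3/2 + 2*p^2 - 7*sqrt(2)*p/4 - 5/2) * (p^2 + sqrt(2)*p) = sqrt(2)*p^5/2 + 3*p^4 + sqrt(2)*p^3/4 - 6*p^2 - 5*sqrt(2)*p/2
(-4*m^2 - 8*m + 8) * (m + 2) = -4*m^3 - 16*m^2 - 8*m + 16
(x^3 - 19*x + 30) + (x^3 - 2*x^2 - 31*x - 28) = 2*x^3 - 2*x^2 - 50*x + 2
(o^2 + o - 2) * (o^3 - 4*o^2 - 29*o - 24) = o^5 - 3*o^4 - 35*o^3 - 45*o^2 + 34*o + 48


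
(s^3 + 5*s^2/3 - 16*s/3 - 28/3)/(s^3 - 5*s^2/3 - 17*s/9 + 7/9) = 3*(s^2 + 4*s + 4)/(3*s^2 + 2*s - 1)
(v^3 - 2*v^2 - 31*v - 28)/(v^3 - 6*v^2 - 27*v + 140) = (v^2 + 5*v + 4)/(v^2 + v - 20)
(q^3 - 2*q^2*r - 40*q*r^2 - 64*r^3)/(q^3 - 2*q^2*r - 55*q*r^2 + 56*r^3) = (q^2 + 6*q*r + 8*r^2)/(q^2 + 6*q*r - 7*r^2)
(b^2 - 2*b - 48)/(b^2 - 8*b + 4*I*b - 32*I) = (b + 6)/(b + 4*I)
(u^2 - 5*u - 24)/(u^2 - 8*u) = (u + 3)/u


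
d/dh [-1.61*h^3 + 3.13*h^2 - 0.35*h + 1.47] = -4.83*h^2 + 6.26*h - 0.35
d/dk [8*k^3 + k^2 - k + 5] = 24*k^2 + 2*k - 1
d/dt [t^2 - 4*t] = 2*t - 4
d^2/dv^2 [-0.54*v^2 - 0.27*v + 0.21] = -1.08000000000000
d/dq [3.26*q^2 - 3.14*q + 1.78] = 6.52*q - 3.14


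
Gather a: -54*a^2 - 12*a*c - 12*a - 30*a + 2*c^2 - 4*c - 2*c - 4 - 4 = -54*a^2 + a*(-12*c - 42) + 2*c^2 - 6*c - 8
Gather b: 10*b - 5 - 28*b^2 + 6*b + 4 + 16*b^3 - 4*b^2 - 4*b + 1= 16*b^3 - 32*b^2 + 12*b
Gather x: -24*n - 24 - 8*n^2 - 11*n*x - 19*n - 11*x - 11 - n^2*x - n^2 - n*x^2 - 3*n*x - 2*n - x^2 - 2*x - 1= -9*n^2 - 45*n + x^2*(-n - 1) + x*(-n^2 - 14*n - 13) - 36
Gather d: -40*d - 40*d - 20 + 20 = -80*d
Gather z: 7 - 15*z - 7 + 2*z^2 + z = 2*z^2 - 14*z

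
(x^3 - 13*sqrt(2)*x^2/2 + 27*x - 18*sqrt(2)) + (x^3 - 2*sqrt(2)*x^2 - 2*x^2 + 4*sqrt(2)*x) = 2*x^3 - 17*sqrt(2)*x^2/2 - 2*x^2 + 4*sqrt(2)*x + 27*x - 18*sqrt(2)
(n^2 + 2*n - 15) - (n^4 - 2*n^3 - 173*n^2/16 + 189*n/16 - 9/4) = -n^4 + 2*n^3 + 189*n^2/16 - 157*n/16 - 51/4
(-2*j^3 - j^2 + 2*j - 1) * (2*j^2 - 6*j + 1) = -4*j^5 + 10*j^4 + 8*j^3 - 15*j^2 + 8*j - 1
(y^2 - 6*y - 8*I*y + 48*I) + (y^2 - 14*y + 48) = 2*y^2 - 20*y - 8*I*y + 48 + 48*I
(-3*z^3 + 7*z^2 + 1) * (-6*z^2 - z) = 18*z^5 - 39*z^4 - 7*z^3 - 6*z^2 - z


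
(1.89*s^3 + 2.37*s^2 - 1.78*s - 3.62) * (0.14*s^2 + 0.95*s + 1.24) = 0.2646*s^5 + 2.1273*s^4 + 4.3459*s^3 + 0.741*s^2 - 5.6462*s - 4.4888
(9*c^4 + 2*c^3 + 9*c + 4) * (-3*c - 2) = -27*c^5 - 24*c^4 - 4*c^3 - 27*c^2 - 30*c - 8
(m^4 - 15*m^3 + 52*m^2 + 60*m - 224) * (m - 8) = m^5 - 23*m^4 + 172*m^3 - 356*m^2 - 704*m + 1792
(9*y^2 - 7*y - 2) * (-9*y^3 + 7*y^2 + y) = -81*y^5 + 126*y^4 - 22*y^3 - 21*y^2 - 2*y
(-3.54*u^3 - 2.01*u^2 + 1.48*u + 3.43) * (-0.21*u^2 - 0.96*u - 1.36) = 0.7434*u^5 + 3.8205*u^4 + 6.4332*u^3 + 0.5925*u^2 - 5.3056*u - 4.6648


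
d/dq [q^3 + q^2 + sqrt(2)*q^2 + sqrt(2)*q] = 3*q^2 + 2*q + 2*sqrt(2)*q + sqrt(2)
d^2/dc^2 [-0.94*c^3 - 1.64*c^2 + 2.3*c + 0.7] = -5.64*c - 3.28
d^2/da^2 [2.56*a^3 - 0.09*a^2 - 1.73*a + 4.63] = 15.36*a - 0.18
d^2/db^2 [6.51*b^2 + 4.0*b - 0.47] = 13.0200000000000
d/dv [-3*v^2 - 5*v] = -6*v - 5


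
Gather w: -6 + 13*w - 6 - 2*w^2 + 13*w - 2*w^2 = -4*w^2 + 26*w - 12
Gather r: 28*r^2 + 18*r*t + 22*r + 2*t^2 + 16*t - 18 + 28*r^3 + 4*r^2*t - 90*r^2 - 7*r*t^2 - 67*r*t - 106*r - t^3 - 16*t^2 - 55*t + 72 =28*r^3 + r^2*(4*t - 62) + r*(-7*t^2 - 49*t - 84) - t^3 - 14*t^2 - 39*t + 54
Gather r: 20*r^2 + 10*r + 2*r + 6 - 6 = 20*r^2 + 12*r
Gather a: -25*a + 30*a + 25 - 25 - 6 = 5*a - 6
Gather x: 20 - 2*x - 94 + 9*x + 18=7*x - 56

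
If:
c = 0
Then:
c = 0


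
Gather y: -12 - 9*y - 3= -9*y - 15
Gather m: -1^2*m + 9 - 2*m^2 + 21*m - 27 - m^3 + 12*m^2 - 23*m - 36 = -m^3 + 10*m^2 - 3*m - 54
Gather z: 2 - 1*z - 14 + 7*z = 6*z - 12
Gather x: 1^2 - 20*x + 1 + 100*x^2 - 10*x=100*x^2 - 30*x + 2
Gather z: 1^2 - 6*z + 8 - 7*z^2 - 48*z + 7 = -7*z^2 - 54*z + 16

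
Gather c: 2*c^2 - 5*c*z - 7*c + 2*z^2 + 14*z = 2*c^2 + c*(-5*z - 7) + 2*z^2 + 14*z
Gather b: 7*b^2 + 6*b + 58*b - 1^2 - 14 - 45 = 7*b^2 + 64*b - 60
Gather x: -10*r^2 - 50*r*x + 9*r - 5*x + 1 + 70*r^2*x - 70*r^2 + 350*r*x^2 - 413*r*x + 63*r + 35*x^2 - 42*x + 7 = -80*r^2 + 72*r + x^2*(350*r + 35) + x*(70*r^2 - 463*r - 47) + 8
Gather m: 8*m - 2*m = 6*m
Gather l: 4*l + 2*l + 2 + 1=6*l + 3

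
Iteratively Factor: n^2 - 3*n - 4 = (n - 4)*(n + 1)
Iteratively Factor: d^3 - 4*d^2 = (d)*(d^2 - 4*d) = d*(d - 4)*(d)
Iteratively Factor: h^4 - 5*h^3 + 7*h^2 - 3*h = (h)*(h^3 - 5*h^2 + 7*h - 3) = h*(h - 1)*(h^2 - 4*h + 3) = h*(h - 1)^2*(h - 3)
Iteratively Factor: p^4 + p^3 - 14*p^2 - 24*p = (p + 2)*(p^3 - p^2 - 12*p) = (p + 2)*(p + 3)*(p^2 - 4*p) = p*(p + 2)*(p + 3)*(p - 4)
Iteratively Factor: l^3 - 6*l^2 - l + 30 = (l + 2)*(l^2 - 8*l + 15) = (l - 5)*(l + 2)*(l - 3)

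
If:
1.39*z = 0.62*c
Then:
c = 2.24193548387097*z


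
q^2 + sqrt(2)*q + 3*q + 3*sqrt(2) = (q + 3)*(q + sqrt(2))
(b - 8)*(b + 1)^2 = b^3 - 6*b^2 - 15*b - 8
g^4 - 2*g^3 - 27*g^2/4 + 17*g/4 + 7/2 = (g - 7/2)*(g - 1)*(g + 1/2)*(g + 2)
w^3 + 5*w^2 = w^2*(w + 5)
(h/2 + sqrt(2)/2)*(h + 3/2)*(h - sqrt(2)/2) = h^3/2 + sqrt(2)*h^2/4 + 3*h^2/4 - h/2 + 3*sqrt(2)*h/8 - 3/4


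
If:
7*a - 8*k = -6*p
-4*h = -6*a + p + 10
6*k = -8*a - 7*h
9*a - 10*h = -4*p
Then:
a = 1460/1367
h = -250/1367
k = -1655/1367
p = -3910/1367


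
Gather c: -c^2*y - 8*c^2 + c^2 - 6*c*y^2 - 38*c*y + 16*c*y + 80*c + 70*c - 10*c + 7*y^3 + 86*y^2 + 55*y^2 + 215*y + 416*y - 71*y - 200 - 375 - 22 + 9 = c^2*(-y - 7) + c*(-6*y^2 - 22*y + 140) + 7*y^3 + 141*y^2 + 560*y - 588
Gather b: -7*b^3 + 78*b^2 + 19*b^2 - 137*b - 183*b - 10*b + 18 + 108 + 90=-7*b^3 + 97*b^2 - 330*b + 216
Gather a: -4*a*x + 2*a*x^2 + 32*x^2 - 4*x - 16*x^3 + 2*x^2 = a*(2*x^2 - 4*x) - 16*x^3 + 34*x^2 - 4*x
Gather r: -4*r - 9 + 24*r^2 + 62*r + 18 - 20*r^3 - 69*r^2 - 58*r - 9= -20*r^3 - 45*r^2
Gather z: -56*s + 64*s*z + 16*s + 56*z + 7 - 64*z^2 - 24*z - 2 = -40*s - 64*z^2 + z*(64*s + 32) + 5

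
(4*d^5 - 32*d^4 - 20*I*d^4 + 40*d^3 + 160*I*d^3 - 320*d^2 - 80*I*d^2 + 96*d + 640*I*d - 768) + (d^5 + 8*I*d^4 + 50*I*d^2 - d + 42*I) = 5*d^5 - 32*d^4 - 12*I*d^4 + 40*d^3 + 160*I*d^3 - 320*d^2 - 30*I*d^2 + 95*d + 640*I*d - 768 + 42*I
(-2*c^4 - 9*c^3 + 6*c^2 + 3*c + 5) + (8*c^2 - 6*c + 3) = -2*c^4 - 9*c^3 + 14*c^2 - 3*c + 8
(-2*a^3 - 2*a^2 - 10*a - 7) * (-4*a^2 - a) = 8*a^5 + 10*a^4 + 42*a^3 + 38*a^2 + 7*a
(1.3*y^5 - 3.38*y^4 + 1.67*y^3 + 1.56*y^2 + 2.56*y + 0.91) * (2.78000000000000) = 3.614*y^5 - 9.3964*y^4 + 4.6426*y^3 + 4.3368*y^2 + 7.1168*y + 2.5298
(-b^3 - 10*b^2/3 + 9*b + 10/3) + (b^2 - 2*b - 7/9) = -b^3 - 7*b^2/3 + 7*b + 23/9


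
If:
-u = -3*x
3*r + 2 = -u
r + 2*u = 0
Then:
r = -4/5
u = 2/5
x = 2/15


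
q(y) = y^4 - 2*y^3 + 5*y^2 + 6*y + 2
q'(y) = 4*y^3 - 6*y^2 + 10*y + 6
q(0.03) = 2.18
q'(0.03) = 6.29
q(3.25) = 117.22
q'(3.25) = 112.44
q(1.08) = 13.15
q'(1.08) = 14.84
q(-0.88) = 2.55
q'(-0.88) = -10.17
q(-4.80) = 840.43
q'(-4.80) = -622.61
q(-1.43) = 13.67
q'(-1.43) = -32.27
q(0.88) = 10.39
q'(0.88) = 12.88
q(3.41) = 136.51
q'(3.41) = 128.94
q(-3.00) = 164.00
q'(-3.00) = -186.00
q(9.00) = 5564.00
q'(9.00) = 2526.00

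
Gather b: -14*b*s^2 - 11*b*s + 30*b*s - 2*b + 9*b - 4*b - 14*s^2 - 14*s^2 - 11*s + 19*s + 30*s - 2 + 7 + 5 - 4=b*(-14*s^2 + 19*s + 3) - 28*s^2 + 38*s + 6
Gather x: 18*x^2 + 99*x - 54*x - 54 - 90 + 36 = 18*x^2 + 45*x - 108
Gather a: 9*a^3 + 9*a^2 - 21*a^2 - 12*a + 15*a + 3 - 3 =9*a^3 - 12*a^2 + 3*a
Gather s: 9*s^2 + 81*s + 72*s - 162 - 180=9*s^2 + 153*s - 342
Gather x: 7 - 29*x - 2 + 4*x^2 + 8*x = 4*x^2 - 21*x + 5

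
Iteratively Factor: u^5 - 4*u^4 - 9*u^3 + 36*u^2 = (u - 4)*(u^4 - 9*u^2) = (u - 4)*(u - 3)*(u^3 + 3*u^2) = u*(u - 4)*(u - 3)*(u^2 + 3*u) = u*(u - 4)*(u - 3)*(u + 3)*(u)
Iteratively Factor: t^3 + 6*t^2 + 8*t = (t + 2)*(t^2 + 4*t) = (t + 2)*(t + 4)*(t)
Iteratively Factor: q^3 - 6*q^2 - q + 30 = (q - 3)*(q^2 - 3*q - 10) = (q - 3)*(q + 2)*(q - 5)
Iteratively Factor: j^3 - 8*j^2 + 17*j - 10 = (j - 1)*(j^2 - 7*j + 10) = (j - 5)*(j - 1)*(j - 2)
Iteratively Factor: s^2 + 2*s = (s)*(s + 2)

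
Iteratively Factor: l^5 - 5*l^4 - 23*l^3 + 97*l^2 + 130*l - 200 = (l - 5)*(l^4 - 23*l^2 - 18*l + 40) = (l - 5)*(l + 4)*(l^3 - 4*l^2 - 7*l + 10) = (l - 5)*(l - 1)*(l + 4)*(l^2 - 3*l - 10) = (l - 5)^2*(l - 1)*(l + 4)*(l + 2)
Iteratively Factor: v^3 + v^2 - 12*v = (v - 3)*(v^2 + 4*v) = v*(v - 3)*(v + 4)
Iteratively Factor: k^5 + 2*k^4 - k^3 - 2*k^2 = (k - 1)*(k^4 + 3*k^3 + 2*k^2) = (k - 1)*(k + 1)*(k^3 + 2*k^2) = k*(k - 1)*(k + 1)*(k^2 + 2*k) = k^2*(k - 1)*(k + 1)*(k + 2)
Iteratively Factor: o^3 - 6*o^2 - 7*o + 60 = (o + 3)*(o^2 - 9*o + 20) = (o - 5)*(o + 3)*(o - 4)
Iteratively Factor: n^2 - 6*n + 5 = (n - 1)*(n - 5)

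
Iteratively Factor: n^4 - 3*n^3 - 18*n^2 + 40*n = (n - 5)*(n^3 + 2*n^2 - 8*n) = (n - 5)*(n - 2)*(n^2 + 4*n) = n*(n - 5)*(n - 2)*(n + 4)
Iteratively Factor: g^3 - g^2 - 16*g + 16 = (g - 4)*(g^2 + 3*g - 4) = (g - 4)*(g + 4)*(g - 1)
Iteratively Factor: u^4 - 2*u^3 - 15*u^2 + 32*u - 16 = (u - 1)*(u^3 - u^2 - 16*u + 16) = (u - 1)*(u + 4)*(u^2 - 5*u + 4) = (u - 1)^2*(u + 4)*(u - 4)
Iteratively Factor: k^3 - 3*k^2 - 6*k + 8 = (k + 2)*(k^2 - 5*k + 4) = (k - 1)*(k + 2)*(k - 4)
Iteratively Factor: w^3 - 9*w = (w - 3)*(w^2 + 3*w) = (w - 3)*(w + 3)*(w)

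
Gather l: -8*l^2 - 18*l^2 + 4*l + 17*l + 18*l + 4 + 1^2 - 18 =-26*l^2 + 39*l - 13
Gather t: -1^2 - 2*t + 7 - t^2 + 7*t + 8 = -t^2 + 5*t + 14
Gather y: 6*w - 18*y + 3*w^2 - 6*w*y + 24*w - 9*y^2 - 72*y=3*w^2 + 30*w - 9*y^2 + y*(-6*w - 90)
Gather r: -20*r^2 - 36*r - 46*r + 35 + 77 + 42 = -20*r^2 - 82*r + 154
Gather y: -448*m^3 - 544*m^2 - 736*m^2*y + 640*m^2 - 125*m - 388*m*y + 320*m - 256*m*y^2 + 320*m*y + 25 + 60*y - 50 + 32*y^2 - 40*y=-448*m^3 + 96*m^2 + 195*m + y^2*(32 - 256*m) + y*(-736*m^2 - 68*m + 20) - 25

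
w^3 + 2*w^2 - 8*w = w*(w - 2)*(w + 4)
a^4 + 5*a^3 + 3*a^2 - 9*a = a*(a - 1)*(a + 3)^2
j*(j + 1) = j^2 + j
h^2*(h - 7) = h^3 - 7*h^2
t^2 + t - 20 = (t - 4)*(t + 5)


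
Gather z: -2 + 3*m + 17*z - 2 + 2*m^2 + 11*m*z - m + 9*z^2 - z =2*m^2 + 2*m + 9*z^2 + z*(11*m + 16) - 4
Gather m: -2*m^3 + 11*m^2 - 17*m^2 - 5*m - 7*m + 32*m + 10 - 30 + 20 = -2*m^3 - 6*m^2 + 20*m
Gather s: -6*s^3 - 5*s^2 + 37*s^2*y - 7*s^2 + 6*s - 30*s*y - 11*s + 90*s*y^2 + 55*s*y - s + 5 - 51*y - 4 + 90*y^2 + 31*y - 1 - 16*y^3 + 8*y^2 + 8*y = -6*s^3 + s^2*(37*y - 12) + s*(90*y^2 + 25*y - 6) - 16*y^3 + 98*y^2 - 12*y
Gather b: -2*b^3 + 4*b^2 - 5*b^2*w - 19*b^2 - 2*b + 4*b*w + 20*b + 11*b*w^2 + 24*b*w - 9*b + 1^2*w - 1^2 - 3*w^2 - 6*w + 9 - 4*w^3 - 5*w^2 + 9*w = -2*b^3 + b^2*(-5*w - 15) + b*(11*w^2 + 28*w + 9) - 4*w^3 - 8*w^2 + 4*w + 8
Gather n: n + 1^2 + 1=n + 2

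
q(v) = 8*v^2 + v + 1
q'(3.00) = 49.00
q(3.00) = 76.00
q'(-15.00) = -239.00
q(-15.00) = 1786.00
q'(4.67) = 75.72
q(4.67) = 180.14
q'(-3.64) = -57.24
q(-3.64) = 103.36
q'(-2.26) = -35.16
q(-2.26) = 39.60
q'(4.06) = 65.96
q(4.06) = 136.93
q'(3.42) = 55.72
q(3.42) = 97.99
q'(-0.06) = 0.04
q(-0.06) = 0.97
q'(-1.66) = -25.56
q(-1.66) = 21.38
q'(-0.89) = -13.24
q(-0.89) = 6.45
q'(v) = 16*v + 1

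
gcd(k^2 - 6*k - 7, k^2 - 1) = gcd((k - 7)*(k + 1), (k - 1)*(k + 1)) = k + 1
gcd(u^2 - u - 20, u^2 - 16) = u + 4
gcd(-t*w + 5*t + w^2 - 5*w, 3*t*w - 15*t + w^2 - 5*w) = w - 5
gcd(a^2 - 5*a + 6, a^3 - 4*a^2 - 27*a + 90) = a - 3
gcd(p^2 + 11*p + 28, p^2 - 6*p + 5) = 1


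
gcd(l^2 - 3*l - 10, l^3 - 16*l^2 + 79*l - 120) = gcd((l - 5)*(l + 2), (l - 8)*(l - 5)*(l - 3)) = l - 5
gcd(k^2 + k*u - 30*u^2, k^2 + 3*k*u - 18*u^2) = k + 6*u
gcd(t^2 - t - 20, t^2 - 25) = t - 5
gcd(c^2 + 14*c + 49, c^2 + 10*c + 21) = c + 7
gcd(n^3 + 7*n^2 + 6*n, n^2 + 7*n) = n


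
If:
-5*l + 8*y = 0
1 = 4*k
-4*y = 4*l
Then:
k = 1/4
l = 0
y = 0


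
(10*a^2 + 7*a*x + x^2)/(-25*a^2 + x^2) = (2*a + x)/(-5*a + x)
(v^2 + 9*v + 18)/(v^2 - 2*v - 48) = (v + 3)/(v - 8)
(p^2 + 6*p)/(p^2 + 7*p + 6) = p/(p + 1)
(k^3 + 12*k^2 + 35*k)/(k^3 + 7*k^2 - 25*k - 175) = k/(k - 5)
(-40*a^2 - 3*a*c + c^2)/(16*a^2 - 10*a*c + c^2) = (-5*a - c)/(2*a - c)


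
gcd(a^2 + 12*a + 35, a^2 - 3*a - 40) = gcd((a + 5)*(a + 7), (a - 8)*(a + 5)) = a + 5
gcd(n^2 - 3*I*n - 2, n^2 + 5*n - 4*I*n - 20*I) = 1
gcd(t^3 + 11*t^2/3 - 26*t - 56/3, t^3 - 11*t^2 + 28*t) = t - 4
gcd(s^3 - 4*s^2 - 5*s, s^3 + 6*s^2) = s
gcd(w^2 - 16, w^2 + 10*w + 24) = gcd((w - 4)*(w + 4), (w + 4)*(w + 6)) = w + 4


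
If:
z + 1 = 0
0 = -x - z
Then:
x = 1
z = -1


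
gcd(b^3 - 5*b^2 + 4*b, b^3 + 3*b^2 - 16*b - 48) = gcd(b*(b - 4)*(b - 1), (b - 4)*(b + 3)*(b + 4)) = b - 4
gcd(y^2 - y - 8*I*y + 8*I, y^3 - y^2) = y - 1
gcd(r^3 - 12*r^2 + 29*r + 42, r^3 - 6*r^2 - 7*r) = r^2 - 6*r - 7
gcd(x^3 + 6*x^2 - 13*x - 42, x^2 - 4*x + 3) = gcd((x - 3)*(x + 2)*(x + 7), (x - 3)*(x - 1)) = x - 3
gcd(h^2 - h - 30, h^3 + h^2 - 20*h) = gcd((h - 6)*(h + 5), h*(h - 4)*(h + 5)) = h + 5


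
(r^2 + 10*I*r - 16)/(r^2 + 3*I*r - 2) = (r + 8*I)/(r + I)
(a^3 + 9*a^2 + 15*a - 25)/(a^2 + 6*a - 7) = (a^2 + 10*a + 25)/(a + 7)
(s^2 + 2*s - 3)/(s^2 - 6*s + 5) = (s + 3)/(s - 5)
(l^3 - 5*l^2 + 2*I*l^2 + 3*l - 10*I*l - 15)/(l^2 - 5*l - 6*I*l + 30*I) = (l^2 + 2*I*l + 3)/(l - 6*I)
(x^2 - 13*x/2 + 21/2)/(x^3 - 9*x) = (x - 7/2)/(x*(x + 3))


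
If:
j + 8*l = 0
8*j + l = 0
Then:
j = 0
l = 0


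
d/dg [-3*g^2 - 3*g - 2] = -6*g - 3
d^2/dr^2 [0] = 0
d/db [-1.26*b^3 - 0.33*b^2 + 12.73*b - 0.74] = -3.78*b^2 - 0.66*b + 12.73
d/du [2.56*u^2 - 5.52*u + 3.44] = 5.12*u - 5.52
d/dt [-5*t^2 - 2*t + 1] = -10*t - 2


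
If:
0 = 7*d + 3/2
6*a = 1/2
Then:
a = 1/12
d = -3/14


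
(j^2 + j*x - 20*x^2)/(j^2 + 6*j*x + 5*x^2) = (j - 4*x)/(j + x)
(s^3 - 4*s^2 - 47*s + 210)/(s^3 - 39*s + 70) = (s - 6)/(s - 2)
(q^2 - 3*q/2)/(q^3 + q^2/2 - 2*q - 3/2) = q/(q^2 + 2*q + 1)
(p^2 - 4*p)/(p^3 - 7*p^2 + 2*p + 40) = p/(p^2 - 3*p - 10)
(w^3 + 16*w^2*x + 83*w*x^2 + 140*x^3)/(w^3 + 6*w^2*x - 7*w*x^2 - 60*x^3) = (-w - 7*x)/(-w + 3*x)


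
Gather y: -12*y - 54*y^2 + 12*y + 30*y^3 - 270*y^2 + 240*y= 30*y^3 - 324*y^2 + 240*y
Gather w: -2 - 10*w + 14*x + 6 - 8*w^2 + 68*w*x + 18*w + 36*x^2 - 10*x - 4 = -8*w^2 + w*(68*x + 8) + 36*x^2 + 4*x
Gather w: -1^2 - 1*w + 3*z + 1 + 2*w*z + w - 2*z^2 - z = 2*w*z - 2*z^2 + 2*z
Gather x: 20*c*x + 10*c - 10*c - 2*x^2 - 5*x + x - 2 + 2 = -2*x^2 + x*(20*c - 4)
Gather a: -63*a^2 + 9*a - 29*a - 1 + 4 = -63*a^2 - 20*a + 3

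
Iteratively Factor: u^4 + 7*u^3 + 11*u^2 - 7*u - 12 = (u + 4)*(u^3 + 3*u^2 - u - 3) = (u - 1)*(u + 4)*(u^2 + 4*u + 3) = (u - 1)*(u + 1)*(u + 4)*(u + 3)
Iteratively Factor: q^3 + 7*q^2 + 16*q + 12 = (q + 3)*(q^2 + 4*q + 4) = (q + 2)*(q + 3)*(q + 2)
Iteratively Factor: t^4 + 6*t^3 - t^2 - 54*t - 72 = (t + 2)*(t^3 + 4*t^2 - 9*t - 36) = (t + 2)*(t + 4)*(t^2 - 9) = (t + 2)*(t + 3)*(t + 4)*(t - 3)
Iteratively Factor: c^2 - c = (c)*(c - 1)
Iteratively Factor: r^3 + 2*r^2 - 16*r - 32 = (r + 2)*(r^2 - 16) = (r + 2)*(r + 4)*(r - 4)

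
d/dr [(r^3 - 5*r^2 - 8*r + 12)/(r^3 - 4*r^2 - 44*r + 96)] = (r^4 - 72*r^3 + 440*r^2 - 864*r - 240)/(r^6 - 8*r^5 - 72*r^4 + 544*r^3 + 1168*r^2 - 8448*r + 9216)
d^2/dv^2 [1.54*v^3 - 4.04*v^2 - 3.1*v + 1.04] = 9.24*v - 8.08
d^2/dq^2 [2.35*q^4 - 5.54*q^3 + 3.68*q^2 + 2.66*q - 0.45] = 28.2*q^2 - 33.24*q + 7.36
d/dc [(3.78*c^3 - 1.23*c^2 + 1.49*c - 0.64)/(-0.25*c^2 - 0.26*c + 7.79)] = (-0.945*c^4 - 1.9656*c^3 + 89.0309*c^2 - 19.4834*c + 11.4407)/(0.0625*c^4 + 0.13*c^3 - 3.8274*c^2 - 4.0508*c + 60.6841)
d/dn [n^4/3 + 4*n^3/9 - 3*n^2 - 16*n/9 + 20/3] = 4*n^3/3 + 4*n^2/3 - 6*n - 16/9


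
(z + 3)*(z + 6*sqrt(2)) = z^2 + 3*z + 6*sqrt(2)*z + 18*sqrt(2)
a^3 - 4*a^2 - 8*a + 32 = (a - 4)*(a - 2*sqrt(2))*(a + 2*sqrt(2))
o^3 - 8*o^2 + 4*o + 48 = (o - 6)*(o - 4)*(o + 2)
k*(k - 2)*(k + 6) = k^3 + 4*k^2 - 12*k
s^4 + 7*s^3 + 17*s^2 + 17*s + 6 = (s + 1)^2*(s + 2)*(s + 3)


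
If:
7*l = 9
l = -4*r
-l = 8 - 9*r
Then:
No Solution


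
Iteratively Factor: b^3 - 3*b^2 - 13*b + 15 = (b - 1)*(b^2 - 2*b - 15) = (b - 1)*(b + 3)*(b - 5)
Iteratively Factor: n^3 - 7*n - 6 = (n + 1)*(n^2 - n - 6) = (n - 3)*(n + 1)*(n + 2)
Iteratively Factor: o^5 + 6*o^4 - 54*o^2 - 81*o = (o + 3)*(o^4 + 3*o^3 - 9*o^2 - 27*o) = (o + 3)^2*(o^3 - 9*o) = (o + 3)^3*(o^2 - 3*o) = (o - 3)*(o + 3)^3*(o)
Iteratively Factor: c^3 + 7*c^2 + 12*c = (c + 3)*(c^2 + 4*c) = (c + 3)*(c + 4)*(c)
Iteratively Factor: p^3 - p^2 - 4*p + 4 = (p + 2)*(p^2 - 3*p + 2) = (p - 2)*(p + 2)*(p - 1)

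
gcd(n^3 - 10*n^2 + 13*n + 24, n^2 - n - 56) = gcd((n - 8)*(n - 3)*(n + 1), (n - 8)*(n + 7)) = n - 8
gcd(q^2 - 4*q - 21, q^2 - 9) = q + 3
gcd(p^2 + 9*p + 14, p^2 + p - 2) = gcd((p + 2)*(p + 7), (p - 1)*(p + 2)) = p + 2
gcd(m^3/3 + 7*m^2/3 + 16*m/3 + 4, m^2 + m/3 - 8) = m + 3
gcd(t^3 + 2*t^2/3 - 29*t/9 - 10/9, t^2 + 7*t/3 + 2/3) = t^2 + 7*t/3 + 2/3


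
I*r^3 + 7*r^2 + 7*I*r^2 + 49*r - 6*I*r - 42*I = (r + 7)*(r - 6*I)*(I*r + 1)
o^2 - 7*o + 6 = (o - 6)*(o - 1)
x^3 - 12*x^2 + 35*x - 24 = (x - 8)*(x - 3)*(x - 1)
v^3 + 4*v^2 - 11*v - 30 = (v - 3)*(v + 2)*(v + 5)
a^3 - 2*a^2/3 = a^2*(a - 2/3)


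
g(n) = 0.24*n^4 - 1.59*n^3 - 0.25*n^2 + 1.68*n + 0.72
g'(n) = 0.96*n^3 - 4.77*n^2 - 0.5*n + 1.68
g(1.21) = 0.08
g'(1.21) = -4.21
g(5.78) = -37.08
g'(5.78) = 24.81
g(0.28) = 1.14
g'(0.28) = 1.19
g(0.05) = 0.80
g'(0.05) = 1.64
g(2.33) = -9.76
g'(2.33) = -13.24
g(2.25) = -8.73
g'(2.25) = -12.66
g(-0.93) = 0.40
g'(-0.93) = -2.75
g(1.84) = -4.19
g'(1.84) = -9.41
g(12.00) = 2214.00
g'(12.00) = 967.68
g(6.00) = -30.60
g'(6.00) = 34.32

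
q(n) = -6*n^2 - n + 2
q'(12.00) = -145.00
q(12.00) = -874.00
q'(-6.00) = 71.00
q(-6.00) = -208.00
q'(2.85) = -35.20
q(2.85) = -49.58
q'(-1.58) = 17.96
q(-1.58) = -11.40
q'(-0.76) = 8.12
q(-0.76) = -0.71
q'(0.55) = -7.60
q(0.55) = -0.36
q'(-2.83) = 32.96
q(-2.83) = -43.22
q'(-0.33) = 2.96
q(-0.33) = 1.68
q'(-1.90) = 21.80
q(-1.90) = -17.76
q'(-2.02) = 23.24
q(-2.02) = -20.46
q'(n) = -12*n - 1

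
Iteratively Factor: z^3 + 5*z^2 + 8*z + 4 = (z + 2)*(z^2 + 3*z + 2) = (z + 2)^2*(z + 1)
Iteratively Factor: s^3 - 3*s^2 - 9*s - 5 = (s - 5)*(s^2 + 2*s + 1) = (s - 5)*(s + 1)*(s + 1)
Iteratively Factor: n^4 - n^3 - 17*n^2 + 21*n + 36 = (n - 3)*(n^3 + 2*n^2 - 11*n - 12) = (n - 3)*(n + 1)*(n^2 + n - 12) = (n - 3)^2*(n + 1)*(n + 4)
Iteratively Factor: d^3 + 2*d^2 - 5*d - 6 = (d + 3)*(d^2 - d - 2) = (d + 1)*(d + 3)*(d - 2)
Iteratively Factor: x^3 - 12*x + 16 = (x - 2)*(x^2 + 2*x - 8) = (x - 2)*(x + 4)*(x - 2)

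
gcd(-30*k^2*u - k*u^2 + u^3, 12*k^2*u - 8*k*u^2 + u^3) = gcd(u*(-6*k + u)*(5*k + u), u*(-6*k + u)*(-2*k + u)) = -6*k*u + u^2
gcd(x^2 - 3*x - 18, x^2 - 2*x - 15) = x + 3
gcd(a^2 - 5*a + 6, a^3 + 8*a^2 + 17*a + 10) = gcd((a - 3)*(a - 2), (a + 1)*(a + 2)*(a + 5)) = 1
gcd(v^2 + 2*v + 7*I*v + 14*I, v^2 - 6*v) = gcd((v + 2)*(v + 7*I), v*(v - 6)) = 1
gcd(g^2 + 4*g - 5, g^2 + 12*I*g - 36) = 1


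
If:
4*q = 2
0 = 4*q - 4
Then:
No Solution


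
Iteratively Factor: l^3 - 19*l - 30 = (l - 5)*(l^2 + 5*l + 6) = (l - 5)*(l + 2)*(l + 3)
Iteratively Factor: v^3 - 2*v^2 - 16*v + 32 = (v - 2)*(v^2 - 16) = (v - 2)*(v + 4)*(v - 4)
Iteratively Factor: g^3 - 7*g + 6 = (g + 3)*(g^2 - 3*g + 2) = (g - 2)*(g + 3)*(g - 1)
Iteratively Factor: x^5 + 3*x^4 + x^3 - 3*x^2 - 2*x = (x - 1)*(x^4 + 4*x^3 + 5*x^2 + 2*x) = (x - 1)*(x + 2)*(x^3 + 2*x^2 + x) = (x - 1)*(x + 1)*(x + 2)*(x^2 + x) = (x - 1)*(x + 1)^2*(x + 2)*(x)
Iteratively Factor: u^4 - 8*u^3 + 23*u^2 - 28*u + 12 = (u - 3)*(u^3 - 5*u^2 + 8*u - 4) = (u - 3)*(u - 2)*(u^2 - 3*u + 2) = (u - 3)*(u - 2)^2*(u - 1)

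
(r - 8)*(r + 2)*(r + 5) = r^3 - r^2 - 46*r - 80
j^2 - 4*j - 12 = (j - 6)*(j + 2)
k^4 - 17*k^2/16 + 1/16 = (k - 1)*(k - 1/4)*(k + 1/4)*(k + 1)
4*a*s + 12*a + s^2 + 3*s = (4*a + s)*(s + 3)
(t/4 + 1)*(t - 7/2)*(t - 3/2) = t^3/4 - t^2/4 - 59*t/16 + 21/4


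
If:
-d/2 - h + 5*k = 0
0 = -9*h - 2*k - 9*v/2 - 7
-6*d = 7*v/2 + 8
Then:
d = -7*v/12 - 4/3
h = -263*v/564 - 101/141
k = -57*v/376 - 13/47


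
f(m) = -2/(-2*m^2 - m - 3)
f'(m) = -2*(4*m + 1)/(-2*m^2 - m - 3)^2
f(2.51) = 0.11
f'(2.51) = -0.07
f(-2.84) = 0.12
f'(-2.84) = 0.08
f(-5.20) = 0.04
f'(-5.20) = 0.01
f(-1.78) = 0.26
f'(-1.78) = 0.21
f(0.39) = 0.54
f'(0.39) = -0.38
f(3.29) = 0.07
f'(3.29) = -0.04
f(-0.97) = 0.51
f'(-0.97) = 0.38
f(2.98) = 0.08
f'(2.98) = -0.05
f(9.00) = 0.01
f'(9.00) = 0.00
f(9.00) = 0.01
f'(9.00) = 0.00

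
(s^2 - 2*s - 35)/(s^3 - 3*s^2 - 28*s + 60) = (s - 7)/(s^2 - 8*s + 12)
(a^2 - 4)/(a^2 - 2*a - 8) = (a - 2)/(a - 4)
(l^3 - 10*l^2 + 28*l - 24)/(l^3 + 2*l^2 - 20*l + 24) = (l - 6)/(l + 6)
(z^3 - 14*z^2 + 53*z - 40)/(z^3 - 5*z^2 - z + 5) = (z - 8)/(z + 1)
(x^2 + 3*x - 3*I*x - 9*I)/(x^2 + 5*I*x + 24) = (x + 3)/(x + 8*I)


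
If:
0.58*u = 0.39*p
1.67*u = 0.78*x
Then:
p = 0.694610778443114*x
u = 0.467065868263473*x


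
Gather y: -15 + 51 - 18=18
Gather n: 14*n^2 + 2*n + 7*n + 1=14*n^2 + 9*n + 1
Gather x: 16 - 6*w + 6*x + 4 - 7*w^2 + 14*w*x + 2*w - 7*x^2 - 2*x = -7*w^2 - 4*w - 7*x^2 + x*(14*w + 4) + 20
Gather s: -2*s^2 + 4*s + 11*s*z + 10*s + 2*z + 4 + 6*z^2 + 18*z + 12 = -2*s^2 + s*(11*z + 14) + 6*z^2 + 20*z + 16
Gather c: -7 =-7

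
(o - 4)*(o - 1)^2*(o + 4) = o^4 - 2*o^3 - 15*o^2 + 32*o - 16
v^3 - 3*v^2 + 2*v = v*(v - 2)*(v - 1)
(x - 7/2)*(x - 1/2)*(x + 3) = x^3 - x^2 - 41*x/4 + 21/4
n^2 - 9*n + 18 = (n - 6)*(n - 3)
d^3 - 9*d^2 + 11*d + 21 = (d - 7)*(d - 3)*(d + 1)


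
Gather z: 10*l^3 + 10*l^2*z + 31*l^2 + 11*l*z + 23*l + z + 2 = 10*l^3 + 31*l^2 + 23*l + z*(10*l^2 + 11*l + 1) + 2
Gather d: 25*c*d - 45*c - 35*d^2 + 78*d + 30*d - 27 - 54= -45*c - 35*d^2 + d*(25*c + 108) - 81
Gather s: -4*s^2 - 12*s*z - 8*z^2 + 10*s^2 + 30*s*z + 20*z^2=6*s^2 + 18*s*z + 12*z^2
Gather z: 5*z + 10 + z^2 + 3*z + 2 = z^2 + 8*z + 12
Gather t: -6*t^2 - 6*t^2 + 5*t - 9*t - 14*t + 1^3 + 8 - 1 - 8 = -12*t^2 - 18*t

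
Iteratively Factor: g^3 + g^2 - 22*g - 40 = (g - 5)*(g^2 + 6*g + 8) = (g - 5)*(g + 4)*(g + 2)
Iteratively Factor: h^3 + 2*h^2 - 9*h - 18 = (h - 3)*(h^2 + 5*h + 6) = (h - 3)*(h + 2)*(h + 3)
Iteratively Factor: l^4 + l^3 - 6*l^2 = (l)*(l^3 + l^2 - 6*l) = l*(l + 3)*(l^2 - 2*l) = l^2*(l + 3)*(l - 2)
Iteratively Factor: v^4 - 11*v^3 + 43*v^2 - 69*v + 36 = (v - 4)*(v^3 - 7*v^2 + 15*v - 9) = (v - 4)*(v - 3)*(v^2 - 4*v + 3) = (v - 4)*(v - 3)^2*(v - 1)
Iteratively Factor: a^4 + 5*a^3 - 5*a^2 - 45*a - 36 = (a + 4)*(a^3 + a^2 - 9*a - 9) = (a - 3)*(a + 4)*(a^2 + 4*a + 3) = (a - 3)*(a + 3)*(a + 4)*(a + 1)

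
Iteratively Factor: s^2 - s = (s - 1)*(s)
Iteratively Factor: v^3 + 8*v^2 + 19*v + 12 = (v + 4)*(v^2 + 4*v + 3) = (v + 1)*(v + 4)*(v + 3)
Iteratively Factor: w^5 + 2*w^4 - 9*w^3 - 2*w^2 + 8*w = (w + 1)*(w^4 + w^3 - 10*w^2 + 8*w) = w*(w + 1)*(w^3 + w^2 - 10*w + 8) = w*(w - 2)*(w + 1)*(w^2 + 3*w - 4) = w*(w - 2)*(w - 1)*(w + 1)*(w + 4)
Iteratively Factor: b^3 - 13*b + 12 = (b - 3)*(b^2 + 3*b - 4) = (b - 3)*(b - 1)*(b + 4)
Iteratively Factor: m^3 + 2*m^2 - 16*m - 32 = (m + 4)*(m^2 - 2*m - 8) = (m - 4)*(m + 4)*(m + 2)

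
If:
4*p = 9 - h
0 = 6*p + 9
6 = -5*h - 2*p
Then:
No Solution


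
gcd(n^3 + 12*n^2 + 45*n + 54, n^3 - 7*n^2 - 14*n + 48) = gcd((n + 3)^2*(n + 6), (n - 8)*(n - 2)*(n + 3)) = n + 3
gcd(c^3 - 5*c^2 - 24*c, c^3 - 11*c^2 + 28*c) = c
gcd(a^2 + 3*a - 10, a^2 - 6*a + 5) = 1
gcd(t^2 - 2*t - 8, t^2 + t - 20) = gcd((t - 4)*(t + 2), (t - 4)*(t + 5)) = t - 4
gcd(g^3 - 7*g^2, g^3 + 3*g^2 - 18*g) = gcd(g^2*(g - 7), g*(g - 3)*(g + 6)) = g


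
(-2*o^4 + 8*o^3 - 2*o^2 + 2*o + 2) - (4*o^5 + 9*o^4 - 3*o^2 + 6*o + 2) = -4*o^5 - 11*o^4 + 8*o^3 + o^2 - 4*o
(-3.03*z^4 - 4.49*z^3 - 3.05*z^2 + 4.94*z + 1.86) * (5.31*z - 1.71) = -16.0893*z^5 - 18.6606*z^4 - 8.5176*z^3 + 31.4469*z^2 + 1.4292*z - 3.1806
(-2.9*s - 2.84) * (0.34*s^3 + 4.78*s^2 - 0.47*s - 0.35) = -0.986*s^4 - 14.8276*s^3 - 12.2122*s^2 + 2.3498*s + 0.994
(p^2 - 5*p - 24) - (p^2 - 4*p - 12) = -p - 12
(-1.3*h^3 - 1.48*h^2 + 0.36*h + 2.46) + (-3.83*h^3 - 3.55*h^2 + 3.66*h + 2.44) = -5.13*h^3 - 5.03*h^2 + 4.02*h + 4.9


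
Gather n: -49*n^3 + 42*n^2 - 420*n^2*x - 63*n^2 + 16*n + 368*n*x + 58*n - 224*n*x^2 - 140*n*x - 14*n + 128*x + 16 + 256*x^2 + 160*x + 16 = -49*n^3 + n^2*(-420*x - 21) + n*(-224*x^2 + 228*x + 60) + 256*x^2 + 288*x + 32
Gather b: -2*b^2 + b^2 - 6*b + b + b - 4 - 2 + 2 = -b^2 - 4*b - 4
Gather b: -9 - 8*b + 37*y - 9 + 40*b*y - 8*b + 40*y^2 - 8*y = b*(40*y - 16) + 40*y^2 + 29*y - 18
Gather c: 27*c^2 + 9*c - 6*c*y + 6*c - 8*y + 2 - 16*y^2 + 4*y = 27*c^2 + c*(15 - 6*y) - 16*y^2 - 4*y + 2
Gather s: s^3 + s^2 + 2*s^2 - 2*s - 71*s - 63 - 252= s^3 + 3*s^2 - 73*s - 315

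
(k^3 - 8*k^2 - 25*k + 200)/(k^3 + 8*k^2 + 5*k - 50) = (k^2 - 13*k + 40)/(k^2 + 3*k - 10)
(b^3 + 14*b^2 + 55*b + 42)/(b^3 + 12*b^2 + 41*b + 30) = (b + 7)/(b + 5)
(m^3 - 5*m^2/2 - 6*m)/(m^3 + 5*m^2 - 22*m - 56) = m*(2*m + 3)/(2*(m^2 + 9*m + 14))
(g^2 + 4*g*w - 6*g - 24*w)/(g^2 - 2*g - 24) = (g + 4*w)/(g + 4)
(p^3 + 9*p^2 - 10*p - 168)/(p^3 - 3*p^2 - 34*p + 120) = (p + 7)/(p - 5)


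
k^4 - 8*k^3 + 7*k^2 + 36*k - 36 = (k - 6)*(k - 3)*(k - 1)*(k + 2)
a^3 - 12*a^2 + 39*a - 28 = (a - 7)*(a - 4)*(a - 1)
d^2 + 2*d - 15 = (d - 3)*(d + 5)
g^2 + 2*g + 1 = (g + 1)^2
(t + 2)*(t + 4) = t^2 + 6*t + 8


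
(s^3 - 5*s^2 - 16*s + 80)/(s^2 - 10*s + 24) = (s^2 - s - 20)/(s - 6)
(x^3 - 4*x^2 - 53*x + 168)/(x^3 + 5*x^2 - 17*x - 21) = (x - 8)/(x + 1)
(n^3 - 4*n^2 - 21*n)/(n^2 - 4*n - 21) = n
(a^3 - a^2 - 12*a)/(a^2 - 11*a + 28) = a*(a + 3)/(a - 7)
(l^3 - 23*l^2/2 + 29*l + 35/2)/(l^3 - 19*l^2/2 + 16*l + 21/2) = (l - 5)/(l - 3)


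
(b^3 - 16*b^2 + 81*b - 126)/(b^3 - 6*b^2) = 1 - 10/b + 21/b^2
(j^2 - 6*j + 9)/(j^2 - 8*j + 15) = (j - 3)/(j - 5)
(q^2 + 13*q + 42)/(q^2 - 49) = (q + 6)/(q - 7)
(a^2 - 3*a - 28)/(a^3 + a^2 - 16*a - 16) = (a - 7)/(a^2 - 3*a - 4)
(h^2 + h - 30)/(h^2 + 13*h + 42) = (h - 5)/(h + 7)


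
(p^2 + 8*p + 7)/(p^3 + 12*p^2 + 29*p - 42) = (p + 1)/(p^2 + 5*p - 6)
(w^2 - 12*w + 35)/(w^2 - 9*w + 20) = (w - 7)/(w - 4)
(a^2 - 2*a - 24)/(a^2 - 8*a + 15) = (a^2 - 2*a - 24)/(a^2 - 8*a + 15)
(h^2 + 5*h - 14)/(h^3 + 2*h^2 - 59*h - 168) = (h - 2)/(h^2 - 5*h - 24)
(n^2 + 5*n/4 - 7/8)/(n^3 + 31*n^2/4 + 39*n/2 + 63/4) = (n - 1/2)/(n^2 + 6*n + 9)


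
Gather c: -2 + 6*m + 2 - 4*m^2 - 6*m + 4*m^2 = 0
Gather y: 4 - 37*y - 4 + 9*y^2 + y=9*y^2 - 36*y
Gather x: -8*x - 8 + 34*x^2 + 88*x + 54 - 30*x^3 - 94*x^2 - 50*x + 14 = -30*x^3 - 60*x^2 + 30*x + 60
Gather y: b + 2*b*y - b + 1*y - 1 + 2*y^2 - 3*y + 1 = 2*y^2 + y*(2*b - 2)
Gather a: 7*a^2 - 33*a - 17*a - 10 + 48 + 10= 7*a^2 - 50*a + 48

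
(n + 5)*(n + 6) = n^2 + 11*n + 30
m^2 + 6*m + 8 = (m + 2)*(m + 4)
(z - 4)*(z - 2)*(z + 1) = z^3 - 5*z^2 + 2*z + 8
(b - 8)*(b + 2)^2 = b^3 - 4*b^2 - 28*b - 32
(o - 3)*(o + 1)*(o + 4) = o^3 + 2*o^2 - 11*o - 12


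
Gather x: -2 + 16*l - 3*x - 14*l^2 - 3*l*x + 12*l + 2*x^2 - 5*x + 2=-14*l^2 + 28*l + 2*x^2 + x*(-3*l - 8)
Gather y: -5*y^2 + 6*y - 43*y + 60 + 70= -5*y^2 - 37*y + 130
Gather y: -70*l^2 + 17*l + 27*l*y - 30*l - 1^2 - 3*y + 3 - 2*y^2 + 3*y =-70*l^2 + 27*l*y - 13*l - 2*y^2 + 2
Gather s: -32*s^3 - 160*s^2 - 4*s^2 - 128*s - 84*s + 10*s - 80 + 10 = -32*s^3 - 164*s^2 - 202*s - 70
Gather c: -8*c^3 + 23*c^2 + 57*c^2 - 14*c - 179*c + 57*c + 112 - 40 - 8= -8*c^3 + 80*c^2 - 136*c + 64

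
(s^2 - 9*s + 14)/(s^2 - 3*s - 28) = (s - 2)/(s + 4)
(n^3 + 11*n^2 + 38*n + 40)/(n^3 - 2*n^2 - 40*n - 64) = (n + 5)/(n - 8)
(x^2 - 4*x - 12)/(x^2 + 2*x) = (x - 6)/x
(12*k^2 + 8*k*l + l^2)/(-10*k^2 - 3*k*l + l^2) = (-6*k - l)/(5*k - l)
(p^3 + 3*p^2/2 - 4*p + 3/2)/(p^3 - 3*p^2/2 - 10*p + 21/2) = (2*p - 1)/(2*p - 7)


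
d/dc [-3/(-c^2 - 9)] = -6*c/(c^2 + 9)^2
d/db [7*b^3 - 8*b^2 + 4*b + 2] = 21*b^2 - 16*b + 4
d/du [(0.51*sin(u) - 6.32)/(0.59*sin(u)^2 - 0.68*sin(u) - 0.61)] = (-0.3009*sin(u)^2 + 7.4576*sin(u) - 4.6087)*cos(u)/(0.3481*sin(u)^4 - 0.8024*sin(u)^3 - 0.2574*sin(u)^2 + 0.8296*sin(u) + 0.3721)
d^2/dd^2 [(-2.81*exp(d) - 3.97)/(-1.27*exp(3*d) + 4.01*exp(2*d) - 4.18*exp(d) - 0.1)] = (18.128996*exp(6*d) + 14.697456*exp(5*d) - 236.881792*exp(4*d) + 339.96362*exp(3*d) - 197.409888*exp(2*d) + 74.558728*exp(d) - 1.63136)*exp(d)/(2.048383*exp(9*d) - 19.403187*exp(8*d) + 81.490947*exp(7*d) - 191.722247*exp(6*d) + 265.158678*exp(5*d) - 202.183782*exp(4*d) + 63.015652*exp(3*d) + 5.12142*exp(2*d) + 0.1254*exp(d) + 0.001)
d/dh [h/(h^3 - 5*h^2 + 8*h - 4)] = (-2*h^2 + h + 2)/(h^5 - 8*h^4 + 25*h^3 - 38*h^2 + 28*h - 8)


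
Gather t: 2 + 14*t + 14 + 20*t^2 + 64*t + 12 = 20*t^2 + 78*t + 28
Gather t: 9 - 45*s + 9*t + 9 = -45*s + 9*t + 18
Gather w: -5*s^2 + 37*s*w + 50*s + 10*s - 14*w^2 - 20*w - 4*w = -5*s^2 + 60*s - 14*w^2 + w*(37*s - 24)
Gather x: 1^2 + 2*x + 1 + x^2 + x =x^2 + 3*x + 2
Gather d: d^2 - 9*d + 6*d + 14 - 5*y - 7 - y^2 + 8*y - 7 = d^2 - 3*d - y^2 + 3*y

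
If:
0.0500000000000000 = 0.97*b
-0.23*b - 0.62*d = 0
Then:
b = 0.05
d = -0.02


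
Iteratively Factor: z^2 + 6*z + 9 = (z + 3)*(z + 3)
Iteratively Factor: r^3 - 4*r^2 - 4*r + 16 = (r - 4)*(r^2 - 4) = (r - 4)*(r - 2)*(r + 2)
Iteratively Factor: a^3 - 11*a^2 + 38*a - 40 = (a - 4)*(a^2 - 7*a + 10) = (a - 4)*(a - 2)*(a - 5)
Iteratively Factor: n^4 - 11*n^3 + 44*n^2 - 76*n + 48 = (n - 3)*(n^3 - 8*n^2 + 20*n - 16) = (n - 4)*(n - 3)*(n^2 - 4*n + 4) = (n - 4)*(n - 3)*(n - 2)*(n - 2)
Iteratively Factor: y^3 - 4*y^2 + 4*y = (y)*(y^2 - 4*y + 4) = y*(y - 2)*(y - 2)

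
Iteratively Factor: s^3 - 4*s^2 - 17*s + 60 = (s - 3)*(s^2 - s - 20) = (s - 5)*(s - 3)*(s + 4)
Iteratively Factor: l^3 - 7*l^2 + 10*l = (l)*(l^2 - 7*l + 10) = l*(l - 2)*(l - 5)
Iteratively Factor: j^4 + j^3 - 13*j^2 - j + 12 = (j - 1)*(j^3 + 2*j^2 - 11*j - 12) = (j - 1)*(j + 1)*(j^2 + j - 12) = (j - 3)*(j - 1)*(j + 1)*(j + 4)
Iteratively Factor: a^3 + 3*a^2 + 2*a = (a + 2)*(a^2 + a) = (a + 1)*(a + 2)*(a)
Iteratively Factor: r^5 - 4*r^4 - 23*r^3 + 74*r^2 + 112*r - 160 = (r + 2)*(r^4 - 6*r^3 - 11*r^2 + 96*r - 80) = (r - 1)*(r + 2)*(r^3 - 5*r^2 - 16*r + 80) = (r - 4)*(r - 1)*(r + 2)*(r^2 - r - 20) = (r - 4)*(r - 1)*(r + 2)*(r + 4)*(r - 5)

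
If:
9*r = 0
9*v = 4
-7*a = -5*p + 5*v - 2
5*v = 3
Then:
No Solution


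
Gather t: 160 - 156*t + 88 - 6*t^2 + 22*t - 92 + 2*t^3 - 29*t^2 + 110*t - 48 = 2*t^3 - 35*t^2 - 24*t + 108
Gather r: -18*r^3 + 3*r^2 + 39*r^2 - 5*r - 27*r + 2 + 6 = -18*r^3 + 42*r^2 - 32*r + 8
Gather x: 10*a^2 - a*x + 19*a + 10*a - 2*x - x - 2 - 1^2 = 10*a^2 + 29*a + x*(-a - 3) - 3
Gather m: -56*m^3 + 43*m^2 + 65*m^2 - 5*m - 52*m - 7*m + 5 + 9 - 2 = -56*m^3 + 108*m^2 - 64*m + 12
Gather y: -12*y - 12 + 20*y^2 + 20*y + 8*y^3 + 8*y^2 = 8*y^3 + 28*y^2 + 8*y - 12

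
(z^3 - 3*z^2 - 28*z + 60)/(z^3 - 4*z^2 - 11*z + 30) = (z^2 - z - 30)/(z^2 - 2*z - 15)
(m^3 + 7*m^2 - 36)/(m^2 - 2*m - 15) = (m^2 + 4*m - 12)/(m - 5)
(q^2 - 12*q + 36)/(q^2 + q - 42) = (q - 6)/(q + 7)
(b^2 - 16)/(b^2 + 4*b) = (b - 4)/b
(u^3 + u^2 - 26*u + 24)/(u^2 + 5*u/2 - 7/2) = 2*(u^2 + 2*u - 24)/(2*u + 7)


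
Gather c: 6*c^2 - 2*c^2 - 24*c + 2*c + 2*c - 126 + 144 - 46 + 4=4*c^2 - 20*c - 24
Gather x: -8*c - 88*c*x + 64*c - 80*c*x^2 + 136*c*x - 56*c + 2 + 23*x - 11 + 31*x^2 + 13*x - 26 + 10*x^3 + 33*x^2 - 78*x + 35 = 10*x^3 + x^2*(64 - 80*c) + x*(48*c - 42)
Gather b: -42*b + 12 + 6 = 18 - 42*b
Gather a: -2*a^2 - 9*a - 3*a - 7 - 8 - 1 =-2*a^2 - 12*a - 16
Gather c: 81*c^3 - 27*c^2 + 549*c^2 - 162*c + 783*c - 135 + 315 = 81*c^3 + 522*c^2 + 621*c + 180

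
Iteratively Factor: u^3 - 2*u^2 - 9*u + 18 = (u - 3)*(u^2 + u - 6) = (u - 3)*(u - 2)*(u + 3)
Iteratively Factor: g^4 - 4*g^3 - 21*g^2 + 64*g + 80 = (g + 1)*(g^3 - 5*g^2 - 16*g + 80) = (g - 4)*(g + 1)*(g^2 - g - 20) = (g - 4)*(g + 1)*(g + 4)*(g - 5)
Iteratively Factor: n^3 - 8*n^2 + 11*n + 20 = (n + 1)*(n^2 - 9*n + 20) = (n - 5)*(n + 1)*(n - 4)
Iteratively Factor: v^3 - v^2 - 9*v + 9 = (v - 1)*(v^2 - 9) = (v - 1)*(v + 3)*(v - 3)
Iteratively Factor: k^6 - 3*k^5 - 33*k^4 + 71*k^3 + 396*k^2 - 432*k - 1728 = (k + 3)*(k^5 - 6*k^4 - 15*k^3 + 116*k^2 + 48*k - 576) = (k - 4)*(k + 3)*(k^4 - 2*k^3 - 23*k^2 + 24*k + 144) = (k - 4)*(k + 3)^2*(k^3 - 5*k^2 - 8*k + 48) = (k - 4)^2*(k + 3)^2*(k^2 - k - 12) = (k - 4)^2*(k + 3)^3*(k - 4)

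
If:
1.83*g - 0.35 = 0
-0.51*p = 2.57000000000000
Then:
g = 0.19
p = -5.04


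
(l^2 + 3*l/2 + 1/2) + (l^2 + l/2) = 2*l^2 + 2*l + 1/2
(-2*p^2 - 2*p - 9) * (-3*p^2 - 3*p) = 6*p^4 + 12*p^3 + 33*p^2 + 27*p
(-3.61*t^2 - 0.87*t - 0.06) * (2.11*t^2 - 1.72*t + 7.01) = -7.6171*t^4 + 4.3735*t^3 - 23.9363*t^2 - 5.9955*t - 0.4206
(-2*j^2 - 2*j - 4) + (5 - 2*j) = -2*j^2 - 4*j + 1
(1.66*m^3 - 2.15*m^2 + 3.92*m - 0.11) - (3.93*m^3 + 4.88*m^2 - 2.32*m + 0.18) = -2.27*m^3 - 7.03*m^2 + 6.24*m - 0.29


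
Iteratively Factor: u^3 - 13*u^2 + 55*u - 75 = (u - 5)*(u^2 - 8*u + 15) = (u - 5)*(u - 3)*(u - 5)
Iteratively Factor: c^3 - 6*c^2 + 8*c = (c - 2)*(c^2 - 4*c) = (c - 4)*(c - 2)*(c)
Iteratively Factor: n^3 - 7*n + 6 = (n - 1)*(n^2 + n - 6) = (n - 1)*(n + 3)*(n - 2)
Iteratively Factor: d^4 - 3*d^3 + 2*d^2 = (d - 1)*(d^3 - 2*d^2) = (d - 2)*(d - 1)*(d^2) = d*(d - 2)*(d - 1)*(d)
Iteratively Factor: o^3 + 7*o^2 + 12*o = (o + 3)*(o^2 + 4*o) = o*(o + 3)*(o + 4)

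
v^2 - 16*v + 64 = (v - 8)^2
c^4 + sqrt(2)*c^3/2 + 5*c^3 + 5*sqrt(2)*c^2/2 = c^2*(c + 5)*(c + sqrt(2)/2)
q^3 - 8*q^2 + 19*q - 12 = (q - 4)*(q - 3)*(q - 1)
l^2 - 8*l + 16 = (l - 4)^2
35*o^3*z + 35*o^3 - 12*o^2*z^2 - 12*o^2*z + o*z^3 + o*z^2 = (-7*o + z)*(-5*o + z)*(o*z + o)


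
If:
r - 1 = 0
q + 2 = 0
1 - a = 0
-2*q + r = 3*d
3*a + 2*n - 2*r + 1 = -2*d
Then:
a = 1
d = 5/3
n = -8/3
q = -2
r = 1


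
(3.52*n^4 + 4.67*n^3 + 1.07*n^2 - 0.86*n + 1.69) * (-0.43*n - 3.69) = -1.5136*n^5 - 14.9969*n^4 - 17.6924*n^3 - 3.5785*n^2 + 2.4467*n - 6.2361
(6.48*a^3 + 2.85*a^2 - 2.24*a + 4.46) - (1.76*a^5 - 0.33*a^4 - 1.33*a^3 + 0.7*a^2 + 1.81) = -1.76*a^5 + 0.33*a^4 + 7.81*a^3 + 2.15*a^2 - 2.24*a + 2.65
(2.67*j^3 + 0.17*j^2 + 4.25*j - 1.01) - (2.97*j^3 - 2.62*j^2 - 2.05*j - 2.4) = -0.3*j^3 + 2.79*j^2 + 6.3*j + 1.39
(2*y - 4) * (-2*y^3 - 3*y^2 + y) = -4*y^4 + 2*y^3 + 14*y^2 - 4*y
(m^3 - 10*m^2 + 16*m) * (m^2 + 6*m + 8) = m^5 - 4*m^4 - 36*m^3 + 16*m^2 + 128*m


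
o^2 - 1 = (o - 1)*(o + 1)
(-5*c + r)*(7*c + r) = -35*c^2 + 2*c*r + r^2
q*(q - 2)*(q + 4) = q^3 + 2*q^2 - 8*q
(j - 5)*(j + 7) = j^2 + 2*j - 35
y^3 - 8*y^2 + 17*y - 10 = (y - 5)*(y - 2)*(y - 1)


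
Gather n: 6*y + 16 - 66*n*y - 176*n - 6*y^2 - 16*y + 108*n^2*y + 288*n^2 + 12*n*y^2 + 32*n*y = n^2*(108*y + 288) + n*(12*y^2 - 34*y - 176) - 6*y^2 - 10*y + 16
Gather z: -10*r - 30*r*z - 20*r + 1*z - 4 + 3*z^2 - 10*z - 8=-30*r + 3*z^2 + z*(-30*r - 9) - 12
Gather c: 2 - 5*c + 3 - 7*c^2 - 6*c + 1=-7*c^2 - 11*c + 6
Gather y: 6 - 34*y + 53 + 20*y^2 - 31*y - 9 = 20*y^2 - 65*y + 50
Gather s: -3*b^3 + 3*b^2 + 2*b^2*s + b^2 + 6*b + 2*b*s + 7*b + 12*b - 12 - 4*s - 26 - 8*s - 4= -3*b^3 + 4*b^2 + 25*b + s*(2*b^2 + 2*b - 12) - 42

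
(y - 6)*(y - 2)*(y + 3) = y^3 - 5*y^2 - 12*y + 36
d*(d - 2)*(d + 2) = d^3 - 4*d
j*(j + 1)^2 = j^3 + 2*j^2 + j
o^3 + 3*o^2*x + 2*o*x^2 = o*(o + x)*(o + 2*x)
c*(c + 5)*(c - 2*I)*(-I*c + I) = -I*c^4 - 2*c^3 - 4*I*c^3 - 8*c^2 + 5*I*c^2 + 10*c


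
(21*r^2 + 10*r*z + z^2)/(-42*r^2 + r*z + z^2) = (3*r + z)/(-6*r + z)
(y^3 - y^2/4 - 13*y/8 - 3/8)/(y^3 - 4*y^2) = (8*y^3 - 2*y^2 - 13*y - 3)/(8*y^2*(y - 4))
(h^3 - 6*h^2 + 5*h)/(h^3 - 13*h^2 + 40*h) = (h - 1)/(h - 8)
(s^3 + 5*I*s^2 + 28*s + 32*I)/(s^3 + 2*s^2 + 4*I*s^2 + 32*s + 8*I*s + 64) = (s + I)/(s + 2)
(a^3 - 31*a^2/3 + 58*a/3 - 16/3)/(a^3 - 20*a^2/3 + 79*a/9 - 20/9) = 3*(a^2 - 10*a + 16)/(3*a^2 - 19*a + 20)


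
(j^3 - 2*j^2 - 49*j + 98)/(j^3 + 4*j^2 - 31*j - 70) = (j^2 - 9*j + 14)/(j^2 - 3*j - 10)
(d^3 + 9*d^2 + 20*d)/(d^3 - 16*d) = (d + 5)/(d - 4)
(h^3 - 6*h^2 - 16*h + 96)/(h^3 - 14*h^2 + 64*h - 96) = (h + 4)/(h - 4)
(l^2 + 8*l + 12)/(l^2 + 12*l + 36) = (l + 2)/(l + 6)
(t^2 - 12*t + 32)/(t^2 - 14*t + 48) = (t - 4)/(t - 6)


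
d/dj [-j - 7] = -1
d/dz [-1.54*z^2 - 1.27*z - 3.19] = -3.08*z - 1.27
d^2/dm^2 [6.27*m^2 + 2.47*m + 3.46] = 12.5400000000000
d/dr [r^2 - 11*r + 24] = 2*r - 11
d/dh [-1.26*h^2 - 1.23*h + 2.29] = -2.52*h - 1.23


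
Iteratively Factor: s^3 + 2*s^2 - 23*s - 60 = (s + 3)*(s^2 - s - 20) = (s - 5)*(s + 3)*(s + 4)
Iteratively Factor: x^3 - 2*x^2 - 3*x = (x - 3)*(x^2 + x) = (x - 3)*(x + 1)*(x)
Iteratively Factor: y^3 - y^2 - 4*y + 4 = (y - 1)*(y^2 - 4) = (y - 2)*(y - 1)*(y + 2)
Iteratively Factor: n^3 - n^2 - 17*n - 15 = (n - 5)*(n^2 + 4*n + 3) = (n - 5)*(n + 3)*(n + 1)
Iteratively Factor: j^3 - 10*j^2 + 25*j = (j - 5)*(j^2 - 5*j) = j*(j - 5)*(j - 5)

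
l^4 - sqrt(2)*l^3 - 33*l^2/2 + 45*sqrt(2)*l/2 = l*(l - 5*sqrt(2)/2)*(l - 3*sqrt(2)/2)*(l + 3*sqrt(2))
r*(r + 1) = r^2 + r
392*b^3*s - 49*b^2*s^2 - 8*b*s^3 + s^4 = s*(-8*b + s)*(-7*b + s)*(7*b + s)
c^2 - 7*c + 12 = (c - 4)*(c - 3)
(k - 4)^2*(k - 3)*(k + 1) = k^4 - 10*k^3 + 29*k^2 - 8*k - 48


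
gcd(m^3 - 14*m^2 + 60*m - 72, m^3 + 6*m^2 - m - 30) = m - 2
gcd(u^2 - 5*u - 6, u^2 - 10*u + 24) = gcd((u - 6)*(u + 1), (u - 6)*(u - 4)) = u - 6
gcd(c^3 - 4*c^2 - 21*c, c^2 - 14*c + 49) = c - 7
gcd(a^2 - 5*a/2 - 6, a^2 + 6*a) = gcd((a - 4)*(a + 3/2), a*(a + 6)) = 1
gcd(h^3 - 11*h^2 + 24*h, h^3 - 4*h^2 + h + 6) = h - 3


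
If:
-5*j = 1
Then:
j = -1/5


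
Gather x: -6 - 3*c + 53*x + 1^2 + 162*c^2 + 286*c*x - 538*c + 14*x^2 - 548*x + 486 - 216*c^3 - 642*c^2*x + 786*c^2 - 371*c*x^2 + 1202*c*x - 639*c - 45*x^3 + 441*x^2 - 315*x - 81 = -216*c^3 + 948*c^2 - 1180*c - 45*x^3 + x^2*(455 - 371*c) + x*(-642*c^2 + 1488*c - 810) + 400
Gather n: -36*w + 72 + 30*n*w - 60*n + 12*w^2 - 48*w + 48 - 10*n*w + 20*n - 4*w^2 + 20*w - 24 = n*(20*w - 40) + 8*w^2 - 64*w + 96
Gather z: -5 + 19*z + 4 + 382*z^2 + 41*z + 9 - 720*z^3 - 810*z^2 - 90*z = -720*z^3 - 428*z^2 - 30*z + 8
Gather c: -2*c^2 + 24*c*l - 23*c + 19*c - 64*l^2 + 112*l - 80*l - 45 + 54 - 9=-2*c^2 + c*(24*l - 4) - 64*l^2 + 32*l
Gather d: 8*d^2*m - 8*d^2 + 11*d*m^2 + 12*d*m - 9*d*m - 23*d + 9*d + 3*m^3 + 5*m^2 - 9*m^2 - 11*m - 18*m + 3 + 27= d^2*(8*m - 8) + d*(11*m^2 + 3*m - 14) + 3*m^3 - 4*m^2 - 29*m + 30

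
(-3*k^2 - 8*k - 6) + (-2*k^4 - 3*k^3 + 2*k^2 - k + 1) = -2*k^4 - 3*k^3 - k^2 - 9*k - 5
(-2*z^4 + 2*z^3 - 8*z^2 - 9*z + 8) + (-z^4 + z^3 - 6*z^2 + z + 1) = -3*z^4 + 3*z^3 - 14*z^2 - 8*z + 9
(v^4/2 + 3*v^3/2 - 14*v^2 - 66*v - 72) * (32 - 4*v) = -2*v^5 + 10*v^4 + 104*v^3 - 184*v^2 - 1824*v - 2304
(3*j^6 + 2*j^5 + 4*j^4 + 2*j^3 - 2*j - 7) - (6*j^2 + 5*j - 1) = 3*j^6 + 2*j^5 + 4*j^4 + 2*j^3 - 6*j^2 - 7*j - 6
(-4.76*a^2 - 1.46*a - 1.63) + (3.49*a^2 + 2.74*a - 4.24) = -1.27*a^2 + 1.28*a - 5.87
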